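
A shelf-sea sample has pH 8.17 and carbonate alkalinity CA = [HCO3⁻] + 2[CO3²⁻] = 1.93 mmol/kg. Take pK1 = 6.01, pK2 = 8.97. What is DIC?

CA = [HCO3⁻] + 2[CO3²⁻] = (α₁ + 2α₂)·DIC
At pH 8.17: [H⁺]/K1 = 10^-2.16 = 0.0069183, K2/[H⁺] = 10^-0.80 = 0.15849
α₁ = 1/(1 + 0.0069183 + 0.15849) = 1/1.1654 = 0.8581; α₂ = α₁·K2/[H⁺] = 0.1360
α₁ + 2α₂ = 1.1301
DIC = CA / (α₁ + 2α₂) = 1.93 / 1.1301 = 1.71 mmol/kg

DIC = 1.71 mmol/kg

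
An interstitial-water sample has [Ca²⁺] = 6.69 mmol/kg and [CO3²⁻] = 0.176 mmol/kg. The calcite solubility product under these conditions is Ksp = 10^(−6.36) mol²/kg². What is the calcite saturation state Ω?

Ω = 2.70

Ksp = 10^(−6.36) = 4.365×10^-7
Ω = [Ca²⁺][CO3²⁻]/Ksp = (6.69×10^-3)(0.176×10^-3) / 4.365×10^-7 = 2.70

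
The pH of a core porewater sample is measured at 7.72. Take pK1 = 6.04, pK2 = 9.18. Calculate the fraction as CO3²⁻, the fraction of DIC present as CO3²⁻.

α₂ = 0.0328

α₂ = 1 / (1 + [H⁺]/K2 + [H⁺]²/(K1K2)) = 1 / (1 + 10^+1.46 + 10^-0.22)
   = 1 / (1 + 28.840 + 0.60256) = 1/30.443 = 0.03285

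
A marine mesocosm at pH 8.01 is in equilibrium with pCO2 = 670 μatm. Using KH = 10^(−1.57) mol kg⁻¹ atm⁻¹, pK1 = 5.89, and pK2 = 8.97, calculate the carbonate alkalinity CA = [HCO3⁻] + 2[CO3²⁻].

CA = 2.90 mmol/kg

[CO2*] = KH · pCO2 = 10^(−1.57) × 670×10^-6 = 1.803×10^-5 mol/kg
α₀ = 1/(1 + K1/[H⁺] + K1K2/[H⁺]²) = 1/(1 + 10^+2.12 + 10^+1.16) = 0.006790
DIC = [CO2*]/α₀ = 1.803×10^-5 / 0.006790 = 2.656 mmol/kg
CA = (α₁ + 2α₂)·DIC = (0.8951 + 2×0.09814) × 2.656 = 2.90 mmol/kg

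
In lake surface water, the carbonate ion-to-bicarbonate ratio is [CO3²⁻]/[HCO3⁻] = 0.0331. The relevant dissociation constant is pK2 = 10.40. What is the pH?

pH = 8.92

From K2 = [H⁺][CO3²⁻]/[HCO3⁻]:  pH = pK2 + log₁₀([CO3²⁻]/[HCO3⁻])
log₁₀(0.0331) = -1.480
pH = 10.40 + (-1.480) = 8.92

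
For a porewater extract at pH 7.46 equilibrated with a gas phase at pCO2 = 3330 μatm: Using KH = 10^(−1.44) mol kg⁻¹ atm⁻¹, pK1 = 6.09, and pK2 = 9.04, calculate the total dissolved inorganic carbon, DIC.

[CO2*] = KH · pCO2 = 10^(−1.44) × 3330×10^-6 = 1.209×10^-4 mol/kg
α₀ = 1/(1 + K1/[H⁺] + K1K2/[H⁺]²) = 1/(1 + 10^+1.37 + 10^-0.21) = 0.03991
DIC = [CO2*]/α₀ = 1.209×10^-4 / 0.03991 = 3.03 mmol/kg

DIC = 3.03 mmol/kg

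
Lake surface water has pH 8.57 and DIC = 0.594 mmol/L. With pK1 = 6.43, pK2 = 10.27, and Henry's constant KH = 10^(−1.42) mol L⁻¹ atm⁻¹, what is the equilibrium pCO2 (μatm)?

pCO2 = 110 μatm

α₀ = 1 / (1 + K1/[H⁺] + K1K2/[H⁺]²) = 1 / (1 + 10^+2.14 + 10^+0.44)
   = 1 / (1 + 138.04 + 2.7542) = 1/141.79 = 0.007053
[CO2*] = α₀ × DIC = 0.007053 × 0.594 = 0.004189 mmol/L = 4.189 μmol/L
pCO2 = [CO2*]/KH = 4.189×10^-6 / 3.802×10^-2 = 110 μatm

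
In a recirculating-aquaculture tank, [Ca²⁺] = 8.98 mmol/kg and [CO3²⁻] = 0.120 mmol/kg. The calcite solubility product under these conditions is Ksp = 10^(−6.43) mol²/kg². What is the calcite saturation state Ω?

Ω = 2.90

Ksp = 10^(−6.43) = 3.715×10^-7
Ω = [Ca²⁺][CO3²⁻]/Ksp = (8.98×10^-3)(0.120×10^-3) / 3.715×10^-7 = 2.90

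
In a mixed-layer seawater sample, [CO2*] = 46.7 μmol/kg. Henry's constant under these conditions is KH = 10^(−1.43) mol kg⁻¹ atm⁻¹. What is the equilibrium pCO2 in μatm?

KH = 10^(−1.43) = 3.715×10^-2 mol kg⁻¹ atm⁻¹
pCO2 = [CO2*]/KH = 46.7×10^-6 / 3.715×10^-2 = 1.26×10^-3 atm = 1260 μatm

pCO2 = 1260 μatm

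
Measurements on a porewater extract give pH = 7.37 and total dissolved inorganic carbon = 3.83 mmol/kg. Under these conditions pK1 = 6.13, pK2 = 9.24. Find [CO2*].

α₀ = 1 / (1 + K1/[H⁺] + K1K2/[H⁺]²) = 1 / (1 + 10^+1.24 + 10^-0.63)
   = 1 / (1 + 17.378 + 0.23442) = 1/18.612 = 0.05373
[CO2*] = α₀ × DIC = 0.05373 × 3.83 = 0.206 mmol/kg

[CO2*] = 0.206 mmol/kg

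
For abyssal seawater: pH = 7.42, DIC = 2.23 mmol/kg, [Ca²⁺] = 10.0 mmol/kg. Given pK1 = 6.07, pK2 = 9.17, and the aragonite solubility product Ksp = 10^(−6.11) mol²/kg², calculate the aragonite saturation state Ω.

Ω = 0.481

α₂ = 1 / (1 + [H⁺]/K2 + [H⁺]²/(K1K2)) = 1 / (1 + 10^+1.75 + 10^+0.40)
   = 1 / (1 + 56.234 + 2.5119) = 1/59.746 = 0.01674
[CO3²⁻] = α₂ × DIC = 0.01674 × 2.23 = 0.03732 mmol/kg
Ksp = 10^(−6.11) = 7.762×10^-7
Ω = [Ca²⁺][CO3²⁻]/Ksp = (10.0×10^-3)(3.732×10^-5) / 7.762×10^-7 = 0.481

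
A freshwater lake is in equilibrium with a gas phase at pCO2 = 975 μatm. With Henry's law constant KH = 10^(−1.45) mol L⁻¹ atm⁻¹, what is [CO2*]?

KH = 10^(−1.45) = 3.548×10^-2 mol L⁻¹ atm⁻¹
[CO2*] = KH · pCO2 = 3.548×10^-2 × 975×10^-6 atm = 3.46×10^-5 mol/L

[CO2*] = 34.6 μmol/L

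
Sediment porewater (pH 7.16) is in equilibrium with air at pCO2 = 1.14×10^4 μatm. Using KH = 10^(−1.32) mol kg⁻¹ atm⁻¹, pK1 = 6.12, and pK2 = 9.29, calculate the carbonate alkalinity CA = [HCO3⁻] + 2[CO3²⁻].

[CO2*] = KH · pCO2 = 10^(−1.32) × 1.14×10^4×10^-6 = 5.456×10^-4 mol/kg
α₀ = 1/(1 + K1/[H⁺] + K1K2/[H⁺]²) = 1/(1 + 10^+1.04 + 10^-1.09) = 0.08301
DIC = [CO2*]/α₀ = 5.456×10^-4 / 0.08301 = 6.573 mmol/kg
CA = (α₁ + 2α₂)·DIC = (0.9102 + 2×0.006748) × 6.573 = 6.07 mmol/kg

CA = 6.07 mmol/kg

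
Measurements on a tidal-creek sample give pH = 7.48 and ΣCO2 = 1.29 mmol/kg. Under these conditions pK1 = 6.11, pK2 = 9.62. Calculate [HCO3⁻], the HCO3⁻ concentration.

α₁ = 1 / (1 + [H⁺]/K1 + K2/[H⁺]) = 1 / (1 + 10^-1.37 + 10^-2.14)
   = 1 / (1 + 0.042658 + 0.0072444) = 1/1.0499 = 0.9525
[HCO3⁻] = α₁ × DIC = 0.9525 × 1.29 = 1.23 mmol/kg

[HCO3⁻] = 1.23 mmol/kg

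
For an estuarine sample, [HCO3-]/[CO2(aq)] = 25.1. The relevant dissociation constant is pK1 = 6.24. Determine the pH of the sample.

pH = 7.64

From K1 = [H⁺][HCO3-]/[CO2(aq)]:  pH = pK1 + log₁₀([HCO3-]/[CO2(aq)])
log₁₀(25.1) = +1.400
pH = 6.24 + (+1.400) = 7.64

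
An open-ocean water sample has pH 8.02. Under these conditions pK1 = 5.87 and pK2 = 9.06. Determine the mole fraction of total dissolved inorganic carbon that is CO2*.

α₀ = 1 / (1 + K1/[H⁺] + K1K2/[H⁺]²) = 1 / (1 + 10^+2.15 + 10^+1.11)
   = 1 / (1 + 141.25 + 12.882) = 1/155.14 = 0.006446

α₀ = 0.00645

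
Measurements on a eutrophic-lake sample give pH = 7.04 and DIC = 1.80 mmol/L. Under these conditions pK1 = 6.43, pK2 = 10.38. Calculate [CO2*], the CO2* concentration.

α₀ = 1 / (1 + K1/[H⁺] + K1K2/[H⁺]²) = 1 / (1 + 10^+0.61 + 10^-2.73)
   = 1 / (1 + 4.0738 + 0.0018621) = 1/5.0757 = 0.1970
[CO2*] = α₀ × DIC = 0.1970 × 1.80 = 0.355 mmol/L

[CO2*] = 0.355 mmol/L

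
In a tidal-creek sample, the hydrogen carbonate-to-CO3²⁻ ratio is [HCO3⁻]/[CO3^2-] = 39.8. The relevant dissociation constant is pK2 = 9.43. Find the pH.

pH = 7.83

From K2 = [H⁺][CO3^2-]/[HCO3⁻]:  pH = pK2 − log₁₀([HCO3⁻]/[CO3^2-])
log₁₀(39.8) = +1.600
pH = 9.43 − (+1.600) = 7.83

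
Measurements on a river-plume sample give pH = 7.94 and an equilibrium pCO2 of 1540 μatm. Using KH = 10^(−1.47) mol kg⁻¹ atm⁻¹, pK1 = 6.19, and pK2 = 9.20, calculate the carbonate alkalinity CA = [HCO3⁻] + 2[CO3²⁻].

[CO2*] = KH · pCO2 = 10^(−1.47) × 1540×10^-6 = 5.218×10^-5 mol/kg
α₀ = 1/(1 + K1/[H⁺] + K1K2/[H⁺]²) = 1/(1 + 10^+1.75 + 10^+0.49) = 0.01658
DIC = [CO2*]/α₀ = 5.218×10^-5 / 0.01658 = 3.148 mmol/kg
CA = (α₁ + 2α₂)·DIC = (0.9322 + 2×0.05123) × 3.148 = 3.26 mmol/kg

CA = 3.26 mmol/kg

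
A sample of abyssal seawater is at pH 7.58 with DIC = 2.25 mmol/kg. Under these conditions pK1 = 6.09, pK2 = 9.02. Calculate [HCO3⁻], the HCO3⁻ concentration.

α₁ = 1 / (1 + [H⁺]/K1 + K2/[H⁺]) = 1 / (1 + 10^-1.49 + 10^-1.44)
   = 1 / (1 + 0.032359 + 0.036308) = 1/1.0687 = 0.9357
[HCO3⁻] = α₁ × DIC = 0.9357 × 2.25 = 2.11 mmol/kg

[HCO3⁻] = 2.11 mmol/kg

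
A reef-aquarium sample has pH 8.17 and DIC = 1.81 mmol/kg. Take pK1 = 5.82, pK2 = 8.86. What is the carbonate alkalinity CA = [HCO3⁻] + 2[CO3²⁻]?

CA = [HCO3⁻] + 2[CO3²⁻] = (α₁ + 2α₂)·DIC
At pH 8.17: [H⁺]/K1 = 10^-2.35 = 0.0044668, K2/[H⁺] = 10^-0.69 = 0.20417
α₁ = 1/(1 + 0.0044668 + 0.20417) = 1/1.2086 = 0.8274; α₂ = α₁·K2/[H⁺] = 0.1689
α₁ + 2α₂ = 1.1652
CA = 1.1652 × 1.81 = 2.11 mmol/kg

CA = 2.11 mmol/kg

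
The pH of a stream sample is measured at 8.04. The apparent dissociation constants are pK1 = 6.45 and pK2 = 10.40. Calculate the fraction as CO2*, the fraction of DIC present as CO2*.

α₀ = 0.0250

α₀ = 1 / (1 + K1/[H⁺] + K1K2/[H⁺]²) = 1 / (1 + 10^+1.59 + 10^-0.77)
   = 1 / (1 + 38.905 + 0.16982) = 1/40.074 = 0.02495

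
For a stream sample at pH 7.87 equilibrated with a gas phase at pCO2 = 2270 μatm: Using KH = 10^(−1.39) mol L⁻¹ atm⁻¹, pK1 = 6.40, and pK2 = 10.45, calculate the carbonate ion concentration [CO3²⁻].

[CO3²⁻] = 7.18 μmol/L

[CO2*] = KH · pCO2 = 10^(−1.39) × 2270×10^-6 = 9.248×10^-5 mol/L
α₀ = 1/(1 + K1/[H⁺] + K1K2/[H⁺]²) = 1/(1 + 10^+1.47 + 10^-1.11) = 0.03269
DIC = [CO2*]/α₀ = 9.248×10^-5 / 0.03269 = 2.829 mmol/L
[CO3²⁻] = α₂·DIC; α₂ = 0.002538, so [CO3²⁻] = 0.002538 × 2.829 = 0.00718 mmol/L = 7.18 μmol/L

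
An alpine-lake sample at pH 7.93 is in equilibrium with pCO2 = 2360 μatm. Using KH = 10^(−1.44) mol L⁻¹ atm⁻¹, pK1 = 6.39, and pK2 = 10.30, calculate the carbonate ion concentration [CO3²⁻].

[CO2*] = KH · pCO2 = 10^(−1.44) × 2360×10^-6 = 8.569×10^-5 mol/L
α₀ = 1/(1 + K1/[H⁺] + K1K2/[H⁺]²) = 1/(1 + 10^+1.54 + 10^-0.83) = 0.02792
DIC = [CO2*]/α₀ = 8.569×10^-5 / 0.02792 = 3.069 mmol/L
[CO3²⁻] = α₂·DIC; α₂ = 0.004129, so [CO3²⁻] = 0.004129 × 3.069 = 0.0127 mmol/L = 12.7 μmol/L

[CO3²⁻] = 12.7 μmol/L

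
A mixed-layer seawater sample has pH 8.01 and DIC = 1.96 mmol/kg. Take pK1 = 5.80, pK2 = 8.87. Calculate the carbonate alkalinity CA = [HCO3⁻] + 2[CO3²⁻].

CA = 2.19 mmol/kg

CA = [HCO3⁻] + 2[CO3²⁻] = (α₁ + 2α₂)·DIC
At pH 8.01: [H⁺]/K1 = 10^-2.21 = 0.0061660, K2/[H⁺] = 10^-0.86 = 0.13804
α₁ = 1/(1 + 0.0061660 + 0.13804) = 1/1.1442 = 0.8740; α₂ = α₁·K2/[H⁺] = 0.1206
α₁ + 2α₂ = 1.1153
CA = 1.1153 × 1.96 = 2.19 mmol/kg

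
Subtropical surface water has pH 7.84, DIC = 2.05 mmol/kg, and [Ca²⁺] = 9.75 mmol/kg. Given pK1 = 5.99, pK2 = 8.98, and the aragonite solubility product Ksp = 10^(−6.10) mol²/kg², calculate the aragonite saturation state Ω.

Ω = 1.68

α₂ = 1 / (1 + [H⁺]/K2 + [H⁺]²/(K1K2)) = 1 / (1 + 10^+1.14 + 10^-0.71)
   = 1 / (1 + 13.804 + 0.19498) = 1/14.999 = 0.06667
[CO3²⁻] = α₂ × DIC = 0.06667 × 2.05 = 0.1367 mmol/kg
Ksp = 10^(−6.10) = 7.943×10^-7
Ω = [Ca²⁺][CO3²⁻]/Ksp = (9.75×10^-3)(1.367×10^-4) / 7.943×10^-7 = 1.68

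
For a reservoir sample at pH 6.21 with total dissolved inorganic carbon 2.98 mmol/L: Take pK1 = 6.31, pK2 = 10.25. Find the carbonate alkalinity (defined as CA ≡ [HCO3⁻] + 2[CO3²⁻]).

CA = 1.32 mmol/L

CA = [HCO3⁻] + 2[CO3²⁻] = (α₁ + 2α₂)·DIC
At pH 6.21: [H⁺]/K1 = 10^0.10 = 1.2589, K2/[H⁺] = 10^-4.04 = 9.1201×10^-5
α₁ = 1/(1 + 1.2589 + 9.1201×10^-5) = 1/2.2590 = 0.4427; α₂ = α₁·K2/[H⁺] = 4.037×10^-5
α₁ + 2α₂ = 0.4428
CA = 0.4428 × 2.98 = 1.32 mmol/L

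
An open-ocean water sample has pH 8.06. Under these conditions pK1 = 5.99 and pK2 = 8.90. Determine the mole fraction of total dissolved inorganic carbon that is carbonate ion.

α₂ = 1 / (1 + [H⁺]/K2 + [H⁺]²/(K1K2)) = 1 / (1 + 10^+0.84 + 10^-1.23)
   = 1 / (1 + 6.9183 + 0.058884) = 1/7.9772 = 0.1254

α₂ = 0.125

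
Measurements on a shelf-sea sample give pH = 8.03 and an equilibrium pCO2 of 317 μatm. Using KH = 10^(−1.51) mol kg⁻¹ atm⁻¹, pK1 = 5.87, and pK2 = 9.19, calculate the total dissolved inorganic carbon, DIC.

[CO2*] = KH · pCO2 = 10^(−1.51) × 317×10^-6 = 9.796×10^-6 mol/kg
α₀ = 1/(1 + K1/[H⁺] + K1K2/[H⁺]²) = 1/(1 + 10^+2.16 + 10^+1.00) = 0.006429
DIC = [CO2*]/α₀ = 9.796×10^-6 / 0.006429 = 1.52 mmol/kg

DIC = 1.52 mmol/kg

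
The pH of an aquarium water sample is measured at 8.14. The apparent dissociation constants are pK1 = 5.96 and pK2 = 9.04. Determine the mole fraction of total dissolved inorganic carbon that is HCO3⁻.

α₁ = 1 / (1 + [H⁺]/K1 + K2/[H⁺]) = 1 / (1 + 10^-2.18 + 10^-0.90)
   = 1 / (1 + 0.0066069 + 0.12589) = 1/1.1325 = 0.8830

α₁ = 0.883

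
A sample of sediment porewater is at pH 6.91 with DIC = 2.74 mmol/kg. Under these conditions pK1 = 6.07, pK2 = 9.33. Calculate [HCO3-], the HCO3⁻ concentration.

[HCO3⁻] = 2.39 mmol/kg

α₁ = 1 / (1 + [H⁺]/K1 + K2/[H⁺]) = 1 / (1 + 10^-0.84 + 10^-2.42)
   = 1 / (1 + 0.14454 + 0.0038019) = 1/1.1483 = 0.8708
[HCO3⁻] = α₁ × DIC = 0.8708 × 2.74 = 2.39 mmol/kg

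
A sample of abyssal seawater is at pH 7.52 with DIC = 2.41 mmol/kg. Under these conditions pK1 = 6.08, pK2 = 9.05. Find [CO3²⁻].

[CO3²⁻] = 0.0667 mmol/kg

α₂ = 1 / (1 + [H⁺]/K2 + [H⁺]²/(K1K2)) = 1 / (1 + 10^+1.53 + 10^+0.09)
   = 1 / (1 + 33.884 + 1.2303) = 1/36.115 = 0.02769
[CO3²⁻] = α₂ × DIC = 0.02769 × 2.41 = 0.0667 mmol/kg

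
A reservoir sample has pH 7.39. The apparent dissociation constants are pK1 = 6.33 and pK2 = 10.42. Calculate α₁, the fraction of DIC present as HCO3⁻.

α₁ = 0.919

α₁ = 1 / (1 + [H⁺]/K1 + K2/[H⁺]) = 1 / (1 + 10^-1.06 + 10^-3.03)
   = 1 / (1 + 0.087096 + 0.00093325) = 1/1.0880 = 0.9191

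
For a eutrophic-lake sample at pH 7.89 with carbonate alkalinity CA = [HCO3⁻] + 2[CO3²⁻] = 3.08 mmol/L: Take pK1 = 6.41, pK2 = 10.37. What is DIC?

DIC = 3.17 mmol/L

CA = [HCO3⁻] + 2[CO3²⁻] = (α₁ + 2α₂)·DIC
At pH 7.89: [H⁺]/K1 = 10^-1.48 = 0.033113, K2/[H⁺] = 10^-2.48 = 0.0033113
α₁ = 1/(1 + 0.033113 + 0.0033113) = 1/1.0364 = 0.9649; α₂ = α₁·K2/[H⁺] = 0.003195
α₁ + 2α₂ = 0.9712
DIC = CA / (α₁ + 2α₂) = 3.08 / 0.9712 = 3.17 mmol/L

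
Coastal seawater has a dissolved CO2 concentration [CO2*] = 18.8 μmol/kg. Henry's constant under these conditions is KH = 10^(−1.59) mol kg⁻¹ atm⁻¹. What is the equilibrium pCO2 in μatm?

pCO2 = 731 μatm

KH = 10^(−1.59) = 2.570×10^-2 mol kg⁻¹ atm⁻¹
pCO2 = [CO2*]/KH = 18.8×10^-6 / 2.570×10^-2 = 7.31×10^-4 atm = 731 μatm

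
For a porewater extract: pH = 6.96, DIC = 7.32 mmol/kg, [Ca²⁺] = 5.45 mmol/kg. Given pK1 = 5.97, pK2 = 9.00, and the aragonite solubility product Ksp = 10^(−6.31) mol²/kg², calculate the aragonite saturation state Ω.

Ω = 0.668

α₂ = 1 / (1 + [H⁺]/K2 + [H⁺]²/(K1K2)) = 1 / (1 + 10^+2.04 + 10^+1.05)
   = 1 / (1 + 109.65 + 11.220) = 1/121.87 = 0.008206
[CO3²⁻] = α₂ × DIC = 0.008206 × 7.32 = 0.06006 mmol/kg
Ksp = 10^(−6.31) = 4.898×10^-7
Ω = [Ca²⁺][CO3²⁻]/Ksp = (5.45×10^-3)(6.006×10^-5) / 4.898×10^-7 = 0.668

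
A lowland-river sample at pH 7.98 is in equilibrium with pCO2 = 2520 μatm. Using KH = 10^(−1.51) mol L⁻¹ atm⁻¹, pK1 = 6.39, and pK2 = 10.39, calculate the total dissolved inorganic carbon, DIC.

DIC = 3.12 mmol/L

[CO2*] = KH · pCO2 = 10^(−1.51) × 2520×10^-6 = 7.788×10^-5 mol/L
α₀ = 1/(1 + K1/[H⁺] + K1K2/[H⁺]²) = 1/(1 + 10^+1.59 + 10^-0.82) = 0.02497
DIC = [CO2*]/α₀ = 7.788×10^-5 / 0.02497 = 3.12 mmol/L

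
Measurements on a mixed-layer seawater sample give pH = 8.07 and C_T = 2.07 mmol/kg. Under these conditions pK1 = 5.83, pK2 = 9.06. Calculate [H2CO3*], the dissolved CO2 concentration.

[CO2*] = 10.7 μmol/kg

α₀ = 1 / (1 + K1/[H⁺] + K1K2/[H⁺]²) = 1 / (1 + 10^+2.24 + 10^+1.25)
   = 1 / (1 + 173.78 + 17.783) = 1/192.56 = 0.005193
[CO2*] = α₀ × DIC = 0.005193 × 2.07 = 0.0107 mmol/kg = 10.7 μmol/kg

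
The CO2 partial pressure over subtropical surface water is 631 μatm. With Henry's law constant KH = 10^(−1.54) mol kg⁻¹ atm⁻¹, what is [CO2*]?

KH = 10^(−1.54) = 2.884×10^-2 mol kg⁻¹ atm⁻¹
[CO2*] = KH · pCO2 = 2.884×10^-2 × 631×10^-6 atm = 1.82×10^-5 mol/kg

[CO2*] = 18.2 μmol/kg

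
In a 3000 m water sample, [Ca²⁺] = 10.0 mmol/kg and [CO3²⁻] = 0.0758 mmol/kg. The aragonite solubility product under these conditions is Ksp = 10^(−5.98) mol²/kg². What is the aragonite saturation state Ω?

Ksp = 10^(−5.98) = 1.047×10^-6
Ω = [Ca²⁺][CO3²⁻]/Ksp = (10.0×10^-3)(0.0758×10^-3) / 1.047×10^-6 = 0.724

Ω = 0.724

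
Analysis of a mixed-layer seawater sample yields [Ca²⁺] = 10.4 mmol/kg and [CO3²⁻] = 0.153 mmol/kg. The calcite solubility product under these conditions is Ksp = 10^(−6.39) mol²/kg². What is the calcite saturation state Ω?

Ω = 3.91

Ksp = 10^(−6.39) = 4.074×10^-7
Ω = [Ca²⁺][CO3²⁻]/Ksp = (10.4×10^-3)(0.153×10^-3) / 4.074×10^-7 = 3.91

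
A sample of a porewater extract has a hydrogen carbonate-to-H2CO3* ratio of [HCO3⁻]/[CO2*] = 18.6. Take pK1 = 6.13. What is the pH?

pH = 7.40

From K1 = [H⁺][HCO3⁻]/[CO2*]:  pH = pK1 + log₁₀([HCO3⁻]/[CO2*])
log₁₀(18.6) = +1.270
pH = 6.13 + (+1.270) = 7.40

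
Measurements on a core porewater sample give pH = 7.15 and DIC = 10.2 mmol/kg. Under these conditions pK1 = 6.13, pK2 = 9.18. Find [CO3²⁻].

[CO3²⁻] = 0.0862 mmol/kg

α₂ = 1 / (1 + [H⁺]/K2 + [H⁺]²/(K1K2)) = 1 / (1 + 10^+2.03 + 10^+1.01)
   = 1 / (1 + 107.15 + 10.233) = 1/118.38 = 0.008447
[CO3²⁻] = α₂ × DIC = 0.008447 × 10.2 = 0.0862 mmol/kg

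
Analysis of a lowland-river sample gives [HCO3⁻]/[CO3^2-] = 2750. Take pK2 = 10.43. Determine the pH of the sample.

From K2 = [H⁺][CO3^2-]/[HCO3⁻]:  pH = pK2 − log₁₀([HCO3⁻]/[CO3^2-])
log₁₀(2750) = +3.439
pH = 10.43 − (+3.439) = 6.99

pH = 6.99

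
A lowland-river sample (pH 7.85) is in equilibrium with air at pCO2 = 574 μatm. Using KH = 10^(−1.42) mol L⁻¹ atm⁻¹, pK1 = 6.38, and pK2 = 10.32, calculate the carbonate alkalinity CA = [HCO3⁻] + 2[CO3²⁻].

[CO2*] = KH · pCO2 = 10^(−1.42) × 574×10^-6 = 2.182×10^-5 mol/L
α₀ = 1/(1 + K1/[H⁺] + K1K2/[H⁺]²) = 1/(1 + 10^+1.47 + 10^-1.00) = 0.03267
DIC = [CO2*]/α₀ = 2.182×10^-5 / 0.03267 = 0.6680 mmol/L
CA = (α₁ + 2α₂)·DIC = (0.9641 + 2×0.003267) × 0.6680 = 0.648 mmol/L

CA = 0.648 mmol/L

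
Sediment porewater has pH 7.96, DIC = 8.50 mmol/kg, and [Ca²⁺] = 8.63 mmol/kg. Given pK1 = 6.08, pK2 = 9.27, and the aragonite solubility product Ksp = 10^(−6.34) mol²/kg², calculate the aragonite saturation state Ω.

Ω = 7.40

α₂ = 1 / (1 + [H⁺]/K2 + [H⁺]²/(K1K2)) = 1 / (1 + 10^+1.31 + 10^-0.57)
   = 1 / (1 + 20.417 + 0.26915) = 1/21.687 = 0.04611
[CO3²⁻] = α₂ × DIC = 0.04611 × 8.50 = 0.3919 mmol/kg
Ksp = 10^(−6.34) = 4.571×10^-7
Ω = [Ca²⁺][CO3²⁻]/Ksp = (8.63×10^-3)(3.919×10^-4) / 4.571×10^-7 = 7.40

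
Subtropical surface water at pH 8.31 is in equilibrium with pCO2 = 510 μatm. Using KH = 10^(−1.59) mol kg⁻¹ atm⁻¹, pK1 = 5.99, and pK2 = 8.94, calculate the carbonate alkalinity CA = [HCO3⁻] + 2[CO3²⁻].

[CO2*] = KH · pCO2 = 10^(−1.59) × 510×10^-6 = 1.311×10^-5 mol/kg
α₀ = 1/(1 + K1/[H⁺] + K1K2/[H⁺]²) = 1/(1 + 10^+2.32 + 10^+1.69) = 0.003862
DIC = [CO2*]/α₀ = 1.311×10^-5 / 0.003862 = 3.394 mmol/kg
CA = (α₁ + 2α₂)·DIC = (0.8070 + 2×0.1892) × 3.394 = 4.02 mmol/kg

CA = 4.02 mmol/kg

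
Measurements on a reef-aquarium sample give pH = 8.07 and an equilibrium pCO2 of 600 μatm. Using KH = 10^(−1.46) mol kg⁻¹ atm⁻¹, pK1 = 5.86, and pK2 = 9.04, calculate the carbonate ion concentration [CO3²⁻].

[CO2*] = KH · pCO2 = 10^(−1.46) × 600×10^-6 = 2.080×10^-5 mol/kg
α₀ = 1/(1 + K1/[H⁺] + K1K2/[H⁺]²) = 1/(1 + 10^+2.21 + 10^+1.24) = 0.005538
DIC = [CO2*]/α₀ = 2.080×10^-5 / 0.005538 = 3.756 mmol/kg
[CO3²⁻] = α₂·DIC; α₂ = 0.09625, so [CO3²⁻] = 0.09625 × 3.756 = 0.362 mmol/kg

[CO3²⁻] = 0.362 mmol/kg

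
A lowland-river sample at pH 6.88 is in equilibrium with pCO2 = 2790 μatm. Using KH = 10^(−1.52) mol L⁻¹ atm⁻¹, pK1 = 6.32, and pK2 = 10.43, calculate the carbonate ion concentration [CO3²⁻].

[CO3²⁻] = 0.0862 μmol/L

[CO2*] = KH · pCO2 = 10^(−1.52) × 2790×10^-6 = 8.426×10^-5 mol/L
α₀ = 1/(1 + K1/[H⁺] + K1K2/[H⁺]²) = 1/(1 + 10^+0.56 + 10^-2.99) = 0.2159
DIC = [CO2*]/α₀ = 8.426×10^-5 / 0.2159 = 0.3903 mmol/L
[CO3²⁻] = α₂·DIC; α₂ = 0.0002209, so [CO3²⁻] = 0.0002209 × 0.3903 = 8.62×10^-5 mmol/L = 0.0862 μmol/L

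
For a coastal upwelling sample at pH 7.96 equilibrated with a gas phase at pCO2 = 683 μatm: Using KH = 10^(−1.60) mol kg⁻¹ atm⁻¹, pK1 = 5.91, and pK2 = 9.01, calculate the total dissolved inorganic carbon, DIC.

[CO2*] = KH · pCO2 = 10^(−1.60) × 683×10^-6 = 1.716×10^-5 mol/kg
α₀ = 1/(1 + K1/[H⁺] + K1K2/[H⁺]²) = 1/(1 + 10^+2.05 + 10^+1.00) = 0.008117
DIC = [CO2*]/α₀ = 1.716×10^-5 / 0.008117 = 2.11 mmol/kg

DIC = 2.11 mmol/kg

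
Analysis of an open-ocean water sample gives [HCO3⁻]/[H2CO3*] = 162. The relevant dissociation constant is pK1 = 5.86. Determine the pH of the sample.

pH = 8.07

From K1 = [H⁺][HCO3⁻]/[H2CO3*]:  pH = pK1 + log₁₀([HCO3⁻]/[H2CO3*])
log₁₀(162) = +2.210
pH = 5.86 + (+2.210) = 8.07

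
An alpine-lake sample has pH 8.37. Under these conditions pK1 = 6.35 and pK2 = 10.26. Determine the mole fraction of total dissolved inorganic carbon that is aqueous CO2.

α₀ = 0.00934

α₀ = 1 / (1 + K1/[H⁺] + K1K2/[H⁺]²) = 1 / (1 + 10^+2.02 + 10^+0.13)
   = 1 / (1 + 104.71 + 1.3490) = 1/107.06 = 0.009340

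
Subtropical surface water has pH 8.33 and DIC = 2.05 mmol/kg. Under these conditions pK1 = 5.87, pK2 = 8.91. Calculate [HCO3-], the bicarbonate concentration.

α₁ = 1 / (1 + [H⁺]/K1 + K2/[H⁺]) = 1 / (1 + 10^-2.46 + 10^-0.58)
   = 1 / (1 + 0.0034674 + 0.26303) = 1/1.2665 = 0.7896
[HCO3⁻] = α₁ × DIC = 0.7896 × 2.05 = 1.62 mmol/kg

[HCO3⁻] = 1.62 mmol/kg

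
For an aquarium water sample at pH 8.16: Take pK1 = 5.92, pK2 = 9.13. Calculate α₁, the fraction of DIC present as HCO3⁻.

α₁ = 1 / (1 + [H⁺]/K1 + K2/[H⁺]) = 1 / (1 + 10^-2.24 + 10^-0.97)
   = 1 / (1 + 0.0057544 + 0.10715) = 1/1.1129 = 0.8985

α₁ = 0.899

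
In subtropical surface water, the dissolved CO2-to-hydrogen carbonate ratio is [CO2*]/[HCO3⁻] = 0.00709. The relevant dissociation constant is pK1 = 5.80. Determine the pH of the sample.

From K1 = [H⁺][HCO3⁻]/[CO2*]:  pH = pK1 − log₁₀([CO2*]/[HCO3⁻])
log₁₀(0.00709) = -2.149
pH = 5.80 − (-2.149) = 7.95

pH = 7.95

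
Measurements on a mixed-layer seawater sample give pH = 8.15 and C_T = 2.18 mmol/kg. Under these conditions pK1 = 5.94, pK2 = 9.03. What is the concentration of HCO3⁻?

α₁ = 1 / (1 + [H⁺]/K1 + K2/[H⁺]) = 1 / (1 + 10^-2.21 + 10^-0.88)
   = 1 / (1 + 0.0061660 + 0.13183) = 1/1.1380 = 0.8787
[HCO3⁻] = α₁ × DIC = 0.8787 × 2.18 = 1.92 mmol/kg

[HCO3⁻] = 1.92 mmol/kg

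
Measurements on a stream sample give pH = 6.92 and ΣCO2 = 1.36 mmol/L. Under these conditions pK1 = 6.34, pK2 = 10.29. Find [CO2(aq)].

α₀ = 1 / (1 + K1/[H⁺] + K1K2/[H⁺]²) = 1 / (1 + 10^+0.58 + 10^-2.79)
   = 1 / (1 + 3.8019 + 0.0016218) = 1/4.8035 = 0.2082
[CO2*] = α₀ × DIC = 0.2082 × 1.36 = 0.283 mmol/L

[CO2*] = 0.283 mmol/L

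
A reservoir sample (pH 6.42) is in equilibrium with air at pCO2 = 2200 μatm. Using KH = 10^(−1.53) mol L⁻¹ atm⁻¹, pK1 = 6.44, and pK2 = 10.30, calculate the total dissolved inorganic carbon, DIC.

[CO2*] = KH · pCO2 = 10^(−1.53) × 2200×10^-6 = 6.493×10^-5 mol/L
α₀ = 1/(1 + K1/[H⁺] + K1K2/[H⁺]²) = 1/(1 + 10^-0.02 + 10^-3.90) = 0.5115
DIC = [CO2*]/α₀ = 6.493×10^-5 / 0.5115 = 0.127 mmol/L

DIC = 0.127 mmol/L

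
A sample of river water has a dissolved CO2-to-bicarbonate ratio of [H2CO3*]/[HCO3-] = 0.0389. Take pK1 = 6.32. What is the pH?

pH = 7.73

From K1 = [H⁺][HCO3-]/[H2CO3*]:  pH = pK1 − log₁₀([H2CO3*]/[HCO3-])
log₁₀(0.0389) = -1.410
pH = 6.32 − (-1.410) = 7.73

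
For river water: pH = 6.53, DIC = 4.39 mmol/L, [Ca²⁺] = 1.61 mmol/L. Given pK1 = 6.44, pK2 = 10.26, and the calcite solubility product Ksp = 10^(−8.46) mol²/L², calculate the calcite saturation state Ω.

α₂ = 1 / (1 + [H⁺]/K2 + [H⁺]²/(K1K2)) = 1 / (1 + 10^+3.73 + 10^+3.64)
   = 1 / (1 + 5370.3 + 4365.2) = 1/9736.5 = 0.0001027
[CO3²⁻] = α₂ × DIC = 0.0001027 × 4.39 = 0.0004509 mmol/L = 0.4509 μmol/L
Ksp = 10^(−8.46) = 3.467×10^-9
Ω = [Ca²⁺][CO3²⁻]/Ksp = (1.61×10^-3)(4.509×10^-7) / 3.467×10^-9 = 0.209

Ω = 0.209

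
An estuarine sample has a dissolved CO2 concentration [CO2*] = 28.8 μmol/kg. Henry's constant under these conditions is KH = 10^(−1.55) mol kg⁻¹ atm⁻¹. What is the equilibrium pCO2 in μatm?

KH = 10^(−1.55) = 2.818×10^-2 mol kg⁻¹ atm⁻¹
pCO2 = [CO2*]/KH = 28.8×10^-6 / 2.818×10^-2 = 1.02×10^-3 atm = 1020 μatm

pCO2 = 1020 μatm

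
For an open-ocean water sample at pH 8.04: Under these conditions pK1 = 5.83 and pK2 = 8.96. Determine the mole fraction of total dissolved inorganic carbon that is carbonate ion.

α₂ = 0.107

α₂ = 1 / (1 + [H⁺]/K2 + [H⁺]²/(K1K2)) = 1 / (1 + 10^+0.92 + 10^-1.29)
   = 1 / (1 + 8.3176 + 0.051286) = 1/9.3689 = 0.1067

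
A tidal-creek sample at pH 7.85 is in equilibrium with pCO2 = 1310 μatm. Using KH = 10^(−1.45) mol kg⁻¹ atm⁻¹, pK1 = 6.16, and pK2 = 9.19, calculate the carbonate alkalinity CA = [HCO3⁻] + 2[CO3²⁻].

[CO2*] = KH · pCO2 = 10^(−1.45) × 1310×10^-6 = 4.648×10^-5 mol/kg
α₀ = 1/(1 + K1/[H⁺] + K1K2/[H⁺]²) = 1/(1 + 10^+1.69 + 10^+0.35) = 0.01915
DIC = [CO2*]/α₀ = 4.648×10^-5 / 0.01915 = 2.427 mmol/kg
CA = (α₁ + 2α₂)·DIC = (0.9380 + 2×0.04287) × 2.427 = 2.48 mmol/kg

CA = 2.48 mmol/kg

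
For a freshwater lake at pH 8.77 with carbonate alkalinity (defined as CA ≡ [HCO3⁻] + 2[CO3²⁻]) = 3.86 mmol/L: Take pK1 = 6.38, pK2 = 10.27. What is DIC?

DIC = 3.76 mmol/L

CA = [HCO3⁻] + 2[CO3²⁻] = (α₁ + 2α₂)·DIC
At pH 8.77: [H⁺]/K1 = 10^-2.39 = 0.0040738, K2/[H⁺] = 10^-1.50 = 0.031623
α₁ = 1/(1 + 0.0040738 + 0.031623) = 1/1.0357 = 0.9655; α₂ = α₁·K2/[H⁺] = 0.03053
α₁ + 2α₂ = 1.0266
DIC = CA / (α₁ + 2α₂) = 3.86 / 1.0266 = 3.76 mmol/L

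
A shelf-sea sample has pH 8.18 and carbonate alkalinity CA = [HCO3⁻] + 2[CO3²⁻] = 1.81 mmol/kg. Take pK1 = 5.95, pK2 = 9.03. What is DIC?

CA = [HCO3⁻] + 2[CO3²⁻] = (α₁ + 2α₂)·DIC
At pH 8.18: [H⁺]/K1 = 10^-2.23 = 0.0058884, K2/[H⁺] = 10^-0.85 = 0.14125
α₁ = 1/(1 + 0.0058884 + 0.14125) = 1/1.1471 = 0.8717; α₂ = α₁·K2/[H⁺] = 0.1231
α₁ + 2α₂ = 1.1180
DIC = CA / (α₁ + 2α₂) = 1.81 / 1.1180 = 1.62 mmol/kg

DIC = 1.62 mmol/kg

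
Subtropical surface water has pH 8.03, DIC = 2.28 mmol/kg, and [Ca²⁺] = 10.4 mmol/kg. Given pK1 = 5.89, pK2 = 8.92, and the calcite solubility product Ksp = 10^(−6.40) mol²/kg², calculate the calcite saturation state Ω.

α₂ = 1 / (1 + [H⁺]/K2 + [H⁺]²/(K1K2)) = 1 / (1 + 10^+0.89 + 10^-1.25)
   = 1 / (1 + 7.7625 + 0.056234) = 1/8.8187 = 0.1134
[CO3²⁻] = α₂ × DIC = 0.1134 × 2.28 = 0.2585 mmol/kg
Ksp = 10^(−6.40) = 3.981×10^-7
Ω = [Ca²⁺][CO3²⁻]/Ksp = (10.4×10^-3)(2.585×10^-4) / 3.981×10^-7 = 6.75

Ω = 6.75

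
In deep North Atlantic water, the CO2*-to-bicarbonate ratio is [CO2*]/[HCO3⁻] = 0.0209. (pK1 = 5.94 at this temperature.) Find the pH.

From K1 = [H⁺][HCO3⁻]/[CO2*]:  pH = pK1 − log₁₀([CO2*]/[HCO3⁻])
log₁₀(0.0209) = -1.680
pH = 5.94 − (-1.680) = 7.62

pH = 7.62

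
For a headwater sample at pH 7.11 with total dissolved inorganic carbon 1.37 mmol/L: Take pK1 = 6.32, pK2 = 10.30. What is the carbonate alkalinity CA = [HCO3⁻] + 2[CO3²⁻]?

CA = 1.18 mmol/L

CA = [HCO3⁻] + 2[CO3²⁻] = (α₁ + 2α₂)·DIC
At pH 7.11: [H⁺]/K1 = 10^-0.79 = 0.16218, K2/[H⁺] = 10^-3.19 = 0.00064565
α₁ = 1/(1 + 0.16218 + 0.00064565) = 1/1.1628 = 0.8600; α₂ = α₁·K2/[H⁺] = 0.0005552
α₁ + 2α₂ = 0.8611
CA = 0.8611 × 1.37 = 1.18 mmol/L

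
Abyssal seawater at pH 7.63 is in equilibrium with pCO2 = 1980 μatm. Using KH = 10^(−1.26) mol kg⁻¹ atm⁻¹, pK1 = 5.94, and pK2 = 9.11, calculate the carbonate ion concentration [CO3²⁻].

[CO2*] = KH · pCO2 = 10^(−1.26) × 1980×10^-6 = 1.088×10^-4 mol/kg
α₀ = 1/(1 + K1/[H⁺] + K1K2/[H⁺]²) = 1/(1 + 10^+1.69 + 10^+0.21) = 0.01938
DIC = [CO2*]/α₀ = 1.088×10^-4 / 0.01938 = 5.615 mmol/kg
[CO3²⁻] = α₂·DIC; α₂ = 0.03143, so [CO3²⁻] = 0.03143 × 5.615 = 0.176 mmol/kg

[CO3²⁻] = 0.176 mmol/kg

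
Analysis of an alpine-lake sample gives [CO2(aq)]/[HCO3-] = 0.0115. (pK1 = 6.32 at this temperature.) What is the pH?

From K1 = [H⁺][HCO3-]/[CO2(aq)]:  pH = pK1 − log₁₀([CO2(aq)]/[HCO3-])
log₁₀(0.0115) = -1.939
pH = 6.32 − (-1.939) = 8.26

pH = 8.26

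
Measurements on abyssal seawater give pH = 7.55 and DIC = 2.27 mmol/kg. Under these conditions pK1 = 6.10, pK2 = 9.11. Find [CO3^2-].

[CO3²⁻] = 0.0588 mmol/kg

α₂ = 1 / (1 + [H⁺]/K2 + [H⁺]²/(K1K2)) = 1 / (1 + 10^+1.56 + 10^+0.11)
   = 1 / (1 + 36.308 + 1.2882) = 1/38.596 = 0.02591
[CO3²⁻] = α₂ × DIC = 0.02591 × 2.27 = 0.0588 mmol/kg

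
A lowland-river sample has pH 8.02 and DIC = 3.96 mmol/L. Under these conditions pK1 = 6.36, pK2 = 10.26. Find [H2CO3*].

[CO2*] = 0.0843 mmol/L

α₀ = 1 / (1 + K1/[H⁺] + K1K2/[H⁺]²) = 1 / (1 + 10^+1.66 + 10^-0.58)
   = 1 / (1 + 45.709 + 0.26303) = 1/46.972 = 0.02129
[CO2*] = α₀ × DIC = 0.02129 × 3.96 = 0.0843 mmol/L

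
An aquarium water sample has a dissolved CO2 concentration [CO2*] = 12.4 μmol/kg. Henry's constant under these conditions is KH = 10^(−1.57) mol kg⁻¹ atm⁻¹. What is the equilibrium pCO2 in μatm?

KH = 10^(−1.57) = 2.692×10^-2 mol kg⁻¹ atm⁻¹
pCO2 = [CO2*]/KH = 12.4×10^-6 / 2.692×10^-2 = 4.61×10^-4 atm = 461 μatm

pCO2 = 461 μatm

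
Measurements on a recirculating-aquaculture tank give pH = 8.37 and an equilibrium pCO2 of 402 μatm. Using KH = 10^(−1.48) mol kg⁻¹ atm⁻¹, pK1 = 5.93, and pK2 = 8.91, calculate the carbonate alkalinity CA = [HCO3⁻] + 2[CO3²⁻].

CA = 5.78 mmol/kg

[CO2*] = KH · pCO2 = 10^(−1.48) × 402×10^-6 = 1.331×10^-5 mol/kg
α₀ = 1/(1 + K1/[H⁺] + K1K2/[H⁺]²) = 1/(1 + 10^+2.44 + 10^+1.90) = 0.002810
DIC = [CO2*]/α₀ = 1.331×10^-5 / 0.002810 = 4.737 mmol/kg
CA = (α₁ + 2α₂)·DIC = (0.7740 + 2×0.2232) × 4.737 = 5.78 mmol/kg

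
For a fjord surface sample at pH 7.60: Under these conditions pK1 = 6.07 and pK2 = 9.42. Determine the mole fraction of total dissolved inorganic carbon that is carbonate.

α₂ = 1 / (1 + [H⁺]/K2 + [H⁺]²/(K1K2)) = 1 / (1 + 10^+1.82 + 10^+0.29)
   = 1 / (1 + 66.069 + 1.9498) = 1/69.019 = 0.01449

α₂ = 0.0145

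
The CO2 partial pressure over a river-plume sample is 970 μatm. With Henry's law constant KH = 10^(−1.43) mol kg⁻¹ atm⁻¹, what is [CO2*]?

KH = 10^(−1.43) = 3.715×10^-2 mol kg⁻¹ atm⁻¹
[CO2*] = KH · pCO2 = 3.715×10^-2 × 970×10^-6 atm = 3.60×10^-5 mol/kg

[CO2*] = 36.0 μmol/kg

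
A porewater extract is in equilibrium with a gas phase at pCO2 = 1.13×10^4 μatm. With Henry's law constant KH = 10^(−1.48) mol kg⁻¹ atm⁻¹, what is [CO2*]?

[CO2*] = 374 μmol/kg

KH = 10^(−1.48) = 3.311×10^-2 mol kg⁻¹ atm⁻¹
[CO2*] = KH · pCO2 = 3.311×10^-2 × 1.13×10^4×10^-6 atm = 3.74×10^-4 mol/kg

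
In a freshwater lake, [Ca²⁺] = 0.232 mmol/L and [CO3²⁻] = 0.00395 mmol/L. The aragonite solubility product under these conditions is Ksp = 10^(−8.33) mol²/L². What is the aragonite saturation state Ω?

Ksp = 10^(−8.33) = 4.677×10^-9
Ω = [Ca²⁺][CO3²⁻]/Ksp = (0.232×10^-3)(0.00395×10^-3) / 4.677×10^-9 = 0.196

Ω = 0.196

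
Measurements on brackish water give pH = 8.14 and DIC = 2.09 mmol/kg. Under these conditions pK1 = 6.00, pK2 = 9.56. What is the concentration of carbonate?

α₂ = 1 / (1 + [H⁺]/K2 + [H⁺]²/(K1K2)) = 1 / (1 + 10^+1.42 + 10^-0.72)
   = 1 / (1 + 26.303 + 0.19055) = 1/27.493 = 0.03637
[CO3²⁻] = α₂ × DIC = 0.03637 × 2.09 = 0.0760 mmol/kg

[CO3²⁻] = 0.0760 mmol/kg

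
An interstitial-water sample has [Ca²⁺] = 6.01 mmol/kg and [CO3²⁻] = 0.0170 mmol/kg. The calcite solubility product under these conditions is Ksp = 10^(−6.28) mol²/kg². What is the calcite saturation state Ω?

Ksp = 10^(−6.28) = 5.248×10^-7
Ω = [Ca²⁺][CO3²⁻]/Ksp = (6.01×10^-3)(0.0170×10^-3) / 5.248×10^-7 = 0.195

Ω = 0.195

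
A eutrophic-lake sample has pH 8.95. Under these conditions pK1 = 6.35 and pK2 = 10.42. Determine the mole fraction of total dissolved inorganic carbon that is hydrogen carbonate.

α₁ = 0.965

α₁ = 1 / (1 + [H⁺]/K1 + K2/[H⁺]) = 1 / (1 + 10^-2.60 + 10^-1.47)
   = 1 / (1 + 0.0025119 + 0.033884) = 1/1.0364 = 0.9649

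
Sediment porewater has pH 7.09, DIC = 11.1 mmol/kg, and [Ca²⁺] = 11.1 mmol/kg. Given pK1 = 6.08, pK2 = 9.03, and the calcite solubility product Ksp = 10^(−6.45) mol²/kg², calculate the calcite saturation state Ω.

α₂ = 1 / (1 + [H⁺]/K2 + [H⁺]²/(K1K2)) = 1 / (1 + 10^+1.94 + 10^+0.93)
   = 1 / (1 + 87.096 + 8.5114) = 1/96.608 = 0.01035
[CO3²⁻] = α₂ × DIC = 0.01035 × 11.1 = 0.1149 mmol/kg
Ksp = 10^(−6.45) = 3.548×10^-7
Ω = [Ca²⁺][CO3²⁻]/Ksp = (11.1×10^-3)(1.149×10^-4) / 3.548×10^-7 = 3.59

Ω = 3.59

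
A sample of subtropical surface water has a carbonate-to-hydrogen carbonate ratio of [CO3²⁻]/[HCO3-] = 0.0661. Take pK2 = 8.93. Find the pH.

From K2 = [H⁺][CO3²⁻]/[HCO3-]:  pH = pK2 + log₁₀([CO3²⁻]/[HCO3-])
log₁₀(0.0661) = -1.180
pH = 8.93 + (-1.180) = 7.75

pH = 7.75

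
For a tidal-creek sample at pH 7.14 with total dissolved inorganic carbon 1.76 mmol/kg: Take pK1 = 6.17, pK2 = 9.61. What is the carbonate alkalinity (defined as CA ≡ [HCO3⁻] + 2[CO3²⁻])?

CA = 1.60 mmol/kg

CA = [HCO3⁻] + 2[CO3²⁻] = (α₁ + 2α₂)·DIC
At pH 7.14: [H⁺]/K1 = 10^-0.97 = 0.10715, K2/[H⁺] = 10^-2.47 = 0.0033884
α₁ = 1/(1 + 0.10715 + 0.0033884) = 1/1.1105 = 0.9005; α₂ = α₁·K2/[H⁺] = 0.003051
α₁ + 2α₂ = 0.9066
CA = 0.9066 × 1.76 = 1.60 mmol/kg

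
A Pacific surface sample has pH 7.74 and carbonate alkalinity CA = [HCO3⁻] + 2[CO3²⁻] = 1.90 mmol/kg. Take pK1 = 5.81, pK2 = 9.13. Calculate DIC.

DIC = 1.85 mmol/kg

CA = [HCO3⁻] + 2[CO3²⁻] = (α₁ + 2α₂)·DIC
At pH 7.74: [H⁺]/K1 = 10^-1.93 = 0.011749, K2/[H⁺] = 10^-1.39 = 0.040738
α₁ = 1/(1 + 0.011749 + 0.040738) = 1/1.0525 = 0.9501; α₂ = α₁·K2/[H⁺] = 0.03871
α₁ + 2α₂ = 1.0275
DIC = CA / (α₁ + 2α₂) = 1.90 / 1.0275 = 1.85 mmol/kg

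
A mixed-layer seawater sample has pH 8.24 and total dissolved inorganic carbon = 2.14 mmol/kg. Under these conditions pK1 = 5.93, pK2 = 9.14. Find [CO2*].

[CO2*] = 9.27 μmol/kg

α₀ = 1 / (1 + K1/[H⁺] + K1K2/[H⁺]²) = 1 / (1 + 10^+2.31 + 10^+1.41)
   = 1 / (1 + 204.17 + 25.704) = 1/230.88 = 0.004331
[CO2*] = α₀ × DIC = 0.004331 × 2.14 = 0.00927 mmol/kg = 9.27 μmol/kg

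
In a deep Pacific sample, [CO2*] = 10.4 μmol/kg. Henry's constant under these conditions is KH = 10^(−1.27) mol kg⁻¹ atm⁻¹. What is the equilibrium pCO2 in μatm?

KH = 10^(−1.27) = 5.370×10^-2 mol kg⁻¹ atm⁻¹
pCO2 = [CO2*]/KH = 10.4×10^-6 / 5.370×10^-2 = 1.94×10^-4 atm = 194 μatm

pCO2 = 194 μatm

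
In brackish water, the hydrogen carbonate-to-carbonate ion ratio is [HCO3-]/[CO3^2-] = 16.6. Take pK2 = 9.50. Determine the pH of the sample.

From K2 = [H⁺][CO3^2-]/[HCO3-]:  pH = pK2 − log₁₀([HCO3-]/[CO3^2-])
log₁₀(16.6) = +1.220
pH = 9.50 − (+1.220) = 8.28

pH = 8.28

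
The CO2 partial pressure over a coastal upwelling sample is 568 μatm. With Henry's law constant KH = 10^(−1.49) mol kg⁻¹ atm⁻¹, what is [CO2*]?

KH = 10^(−1.49) = 3.236×10^-2 mol kg⁻¹ atm⁻¹
[CO2*] = KH · pCO2 = 3.236×10^-2 × 568×10^-6 atm = 1.84×10^-5 mol/kg

[CO2*] = 18.4 μmol/kg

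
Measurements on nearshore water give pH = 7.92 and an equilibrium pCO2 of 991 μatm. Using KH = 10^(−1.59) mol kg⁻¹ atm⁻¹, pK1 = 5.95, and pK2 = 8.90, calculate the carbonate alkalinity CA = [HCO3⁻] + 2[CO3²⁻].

CA = 2.88 mmol/kg

[CO2*] = KH · pCO2 = 10^(−1.59) × 991×10^-6 = 2.547×10^-5 mol/kg
α₀ = 1/(1 + K1/[H⁺] + K1K2/[H⁺]²) = 1/(1 + 10^+1.97 + 10^+0.99) = 0.009606
DIC = [CO2*]/α₀ = 2.547×10^-5 / 0.009606 = 2.652 mmol/kg
CA = (α₁ + 2α₂)·DIC = (0.8965 + 2×0.09388) × 2.652 = 2.88 mmol/kg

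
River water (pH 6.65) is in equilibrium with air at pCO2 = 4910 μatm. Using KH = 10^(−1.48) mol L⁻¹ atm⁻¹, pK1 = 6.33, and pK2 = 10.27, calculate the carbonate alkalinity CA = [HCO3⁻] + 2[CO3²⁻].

CA = 0.340 mmol/L

[CO2*] = KH · pCO2 = 10^(−1.48) × 4910×10^-6 = 1.626×10^-4 mol/L
α₀ = 1/(1 + K1/[H⁺] + K1K2/[H⁺]²) = 1/(1 + 10^+0.32 + 10^-3.30) = 0.3236
DIC = [CO2*]/α₀ = 1.626×10^-4 / 0.3236 = 0.5024 mmol/L
CA = (α₁ + 2α₂)·DIC = (0.6762 + 2×0.0001622) × 0.5024 = 0.340 mmol/L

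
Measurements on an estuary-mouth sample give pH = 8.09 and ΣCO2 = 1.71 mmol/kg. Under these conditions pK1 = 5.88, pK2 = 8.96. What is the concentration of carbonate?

[CO3²⁻] = 0.202 mmol/kg

α₂ = 1 / (1 + [H⁺]/K2 + [H⁺]²/(K1K2)) = 1 / (1 + 10^+0.87 + 10^-1.34)
   = 1 / (1 + 7.4131 + 0.045709) = 1/8.4588 = 0.1182
[CO3²⁻] = α₂ × DIC = 0.1182 × 1.71 = 0.202 mmol/kg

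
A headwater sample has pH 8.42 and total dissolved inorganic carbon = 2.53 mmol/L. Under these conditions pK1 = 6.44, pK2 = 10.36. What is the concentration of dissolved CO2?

α₀ = 1 / (1 + K1/[H⁺] + K1K2/[H⁺]²) = 1 / (1 + 10^+1.98 + 10^+0.04)
   = 1 / (1 + 95.499 + 1.0965) = 1/97.596 = 0.01025
[CO2*] = α₀ × DIC = 0.01025 × 2.53 = 0.0259 mmol/L

[CO2*] = 0.0259 mmol/L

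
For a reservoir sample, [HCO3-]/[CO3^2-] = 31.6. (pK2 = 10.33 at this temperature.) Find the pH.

From K2 = [H⁺][CO3^2-]/[HCO3-]:  pH = pK2 − log₁₀([HCO3-]/[CO3^2-])
log₁₀(31.6) = +1.500
pH = 10.33 − (+1.500) = 8.83

pH = 8.83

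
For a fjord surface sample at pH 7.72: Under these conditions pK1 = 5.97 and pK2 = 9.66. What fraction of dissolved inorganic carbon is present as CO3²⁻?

α₂ = 0.0112

α₂ = 1 / (1 + [H⁺]/K2 + [H⁺]²/(K1K2)) = 1 / (1 + 10^+1.94 + 10^+0.19)
   = 1 / (1 + 87.096 + 1.5488) = 1/89.645 = 0.01116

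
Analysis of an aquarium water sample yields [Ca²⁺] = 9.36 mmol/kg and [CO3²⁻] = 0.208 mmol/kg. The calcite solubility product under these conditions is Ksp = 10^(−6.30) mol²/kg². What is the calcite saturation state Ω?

Ω = 3.88

Ksp = 10^(−6.30) = 5.012×10^-7
Ω = [Ca²⁺][CO3²⁻]/Ksp = (9.36×10^-3)(0.208×10^-3) / 5.012×10^-7 = 3.88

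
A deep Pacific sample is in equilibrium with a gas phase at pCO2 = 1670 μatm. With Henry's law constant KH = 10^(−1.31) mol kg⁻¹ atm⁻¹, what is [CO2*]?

KH = 10^(−1.31) = 4.898×10^-2 mol kg⁻¹ atm⁻¹
[CO2*] = KH · pCO2 = 4.898×10^-2 × 1670×10^-6 atm = 8.18×10^-5 mol/kg

[CO2*] = 81.8 μmol/kg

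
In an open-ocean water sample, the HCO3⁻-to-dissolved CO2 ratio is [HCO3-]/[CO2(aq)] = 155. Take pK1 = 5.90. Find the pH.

pH = 8.09

From K1 = [H⁺][HCO3-]/[CO2(aq)]:  pH = pK1 + log₁₀([HCO3-]/[CO2(aq)])
log₁₀(155) = +2.190
pH = 5.90 + (+2.190) = 8.09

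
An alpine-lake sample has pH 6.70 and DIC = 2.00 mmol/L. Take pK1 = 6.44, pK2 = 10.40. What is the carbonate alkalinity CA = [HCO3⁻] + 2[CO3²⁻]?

CA = 1.29 mmol/L

CA = [HCO3⁻] + 2[CO3²⁻] = (α₁ + 2α₂)·DIC
At pH 6.70: [H⁺]/K1 = 10^-0.26 = 0.54954, K2/[H⁺] = 10^-3.70 = 0.00019953
α₁ = 1/(1 + 0.54954 + 0.00019953) = 1/1.5497 = 0.6453; α₂ = α₁·K2/[H⁺] = 0.0001287
α₁ + 2α₂ = 0.6455
CA = 0.6455 × 2.00 = 1.29 mmol/L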